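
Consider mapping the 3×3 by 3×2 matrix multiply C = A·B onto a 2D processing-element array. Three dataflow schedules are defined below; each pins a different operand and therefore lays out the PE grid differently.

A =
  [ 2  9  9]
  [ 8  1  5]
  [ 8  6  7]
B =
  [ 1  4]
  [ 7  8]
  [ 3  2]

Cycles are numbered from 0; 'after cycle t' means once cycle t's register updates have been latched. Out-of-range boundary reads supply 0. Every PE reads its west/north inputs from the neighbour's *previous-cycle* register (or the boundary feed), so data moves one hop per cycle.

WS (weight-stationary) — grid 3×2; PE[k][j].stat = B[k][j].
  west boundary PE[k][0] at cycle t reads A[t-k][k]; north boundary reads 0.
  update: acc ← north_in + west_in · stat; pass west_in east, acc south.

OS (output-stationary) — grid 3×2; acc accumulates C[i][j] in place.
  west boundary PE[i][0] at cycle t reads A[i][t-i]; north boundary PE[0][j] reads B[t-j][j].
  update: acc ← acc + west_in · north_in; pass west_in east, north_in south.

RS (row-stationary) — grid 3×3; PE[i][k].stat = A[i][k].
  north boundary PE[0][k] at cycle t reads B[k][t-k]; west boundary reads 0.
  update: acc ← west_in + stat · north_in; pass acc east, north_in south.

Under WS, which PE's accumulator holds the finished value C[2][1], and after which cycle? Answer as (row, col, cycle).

WS — PE[2][1] is where C[2][1] collects:
  step 0 · PE2,1: acc=0; fwd→0 fwd↓0
  step 1 · PE2,1: acc=0; fwd→0 fwd↓0
  step 2 · PE2,1: acc=0; fwd→0 fwd↓0
  step 3 · PE2,1: acc=98; fwd→9 fwd↓98
  step 4 · PE2,1: acc=50; fwd→5 fwd↓50
  step 5 · PE2,1: acc=94; fwd→7 fwd↓94

(row, col, cycle) = (2, 1, 5)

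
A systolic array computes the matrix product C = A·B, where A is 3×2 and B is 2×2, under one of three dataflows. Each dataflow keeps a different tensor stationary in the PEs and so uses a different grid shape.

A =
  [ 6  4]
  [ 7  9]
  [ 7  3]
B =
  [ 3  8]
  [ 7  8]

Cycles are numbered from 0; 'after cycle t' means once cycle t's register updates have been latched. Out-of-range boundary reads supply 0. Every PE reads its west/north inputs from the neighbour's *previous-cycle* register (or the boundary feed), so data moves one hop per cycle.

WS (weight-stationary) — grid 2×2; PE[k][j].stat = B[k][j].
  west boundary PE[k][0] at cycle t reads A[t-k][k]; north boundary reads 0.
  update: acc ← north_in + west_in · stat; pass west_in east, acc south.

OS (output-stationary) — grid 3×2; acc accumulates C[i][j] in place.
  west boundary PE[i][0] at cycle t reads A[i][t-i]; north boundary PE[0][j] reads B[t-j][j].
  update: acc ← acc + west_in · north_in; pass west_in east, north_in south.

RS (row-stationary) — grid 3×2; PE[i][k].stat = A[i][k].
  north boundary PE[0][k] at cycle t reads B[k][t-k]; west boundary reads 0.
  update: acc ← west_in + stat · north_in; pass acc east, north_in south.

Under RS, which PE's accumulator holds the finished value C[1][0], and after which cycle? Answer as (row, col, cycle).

(row, col, cycle) = (1, 1, 2)

RS: C[1][0] accumulates in PE[1][1]:
  after 0 — PE[1][1] acc=0, pass-E 0, pass-S 0
  after 1 — PE[1][1] acc=0, pass-E 0, pass-S 0
  after 2 — PE[1][1] acc=84, pass-E 84, pass-S 7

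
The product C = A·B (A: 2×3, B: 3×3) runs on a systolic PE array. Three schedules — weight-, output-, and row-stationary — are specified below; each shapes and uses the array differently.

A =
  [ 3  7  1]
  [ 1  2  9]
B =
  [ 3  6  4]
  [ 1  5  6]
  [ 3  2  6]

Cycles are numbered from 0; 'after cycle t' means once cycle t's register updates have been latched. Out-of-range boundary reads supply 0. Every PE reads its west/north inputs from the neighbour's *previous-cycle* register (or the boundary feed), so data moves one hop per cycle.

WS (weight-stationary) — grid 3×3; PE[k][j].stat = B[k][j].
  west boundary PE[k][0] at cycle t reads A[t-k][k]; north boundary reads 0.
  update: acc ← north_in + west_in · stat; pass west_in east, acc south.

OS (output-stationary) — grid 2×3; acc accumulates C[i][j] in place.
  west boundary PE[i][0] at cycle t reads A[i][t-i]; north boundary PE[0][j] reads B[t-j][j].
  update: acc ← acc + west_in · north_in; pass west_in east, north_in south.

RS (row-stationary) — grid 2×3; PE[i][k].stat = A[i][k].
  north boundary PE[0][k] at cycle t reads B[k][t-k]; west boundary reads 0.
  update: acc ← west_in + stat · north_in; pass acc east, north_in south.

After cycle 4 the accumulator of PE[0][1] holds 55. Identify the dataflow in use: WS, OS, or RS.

dataflow = OS

WS (3×3 grid), PE[0][1]:
  0: (0,1).acc=0  regs=<0,0>
  1: (0,1).acc=18  regs=<3,18>
  2: (0,1).acc=6  regs=<1,6>
  3: (0,1).acc=0  regs=<0,0>
  4: (0,1).acc=0  regs=<0,0>
OS (2×3 grid), PE[0][1]:
  0: (0,1).acc=0  regs=<0,0>
  1: (0,1).acc=18  regs=<3,6>
  2: (0,1).acc=53  regs=<7,5>
  3: (0,1).acc=55  regs=<1,2>
  4: (0,1).acc=55  regs=<0,0>
RS (2×3 grid), PE[0][1]:
  0: (0,1).acc=0  regs=<0,0>
  1: (0,1).acc=16  regs=<16,1>
  2: (0,1).acc=53  regs=<53,5>
  3: (0,1).acc=54  regs=<54,6>
  4: (0,1).acc=0  regs=<0,0>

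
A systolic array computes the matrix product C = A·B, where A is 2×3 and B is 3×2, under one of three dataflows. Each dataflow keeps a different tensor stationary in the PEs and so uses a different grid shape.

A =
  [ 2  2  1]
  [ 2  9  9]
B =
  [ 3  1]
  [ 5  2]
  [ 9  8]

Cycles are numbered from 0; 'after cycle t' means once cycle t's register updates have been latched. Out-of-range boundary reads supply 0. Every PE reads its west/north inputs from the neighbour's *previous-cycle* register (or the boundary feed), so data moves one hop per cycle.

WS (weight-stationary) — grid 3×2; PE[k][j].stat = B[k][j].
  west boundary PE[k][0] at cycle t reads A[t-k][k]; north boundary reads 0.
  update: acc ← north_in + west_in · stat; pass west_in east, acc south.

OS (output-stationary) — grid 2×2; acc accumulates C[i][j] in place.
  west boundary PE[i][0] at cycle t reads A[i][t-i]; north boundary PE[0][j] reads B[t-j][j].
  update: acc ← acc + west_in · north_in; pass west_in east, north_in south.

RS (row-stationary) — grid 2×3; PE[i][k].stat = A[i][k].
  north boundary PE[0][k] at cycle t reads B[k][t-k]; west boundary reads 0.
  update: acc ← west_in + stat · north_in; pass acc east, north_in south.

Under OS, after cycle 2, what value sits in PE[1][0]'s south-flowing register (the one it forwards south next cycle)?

register = 5

Tracing OS — 2×2 array, target PE[1][0]:
  c0 r0c0: 6 / 2 / 3
  c0 r1c0: 0 / 0 / 0
  c1 r0c0: 16 / 2 / 5
  c1 r1c0: 6 / 2 / 3
  c2 r0c0: 25 / 1 / 9
  c2 r1c0: 51 / 9 / 5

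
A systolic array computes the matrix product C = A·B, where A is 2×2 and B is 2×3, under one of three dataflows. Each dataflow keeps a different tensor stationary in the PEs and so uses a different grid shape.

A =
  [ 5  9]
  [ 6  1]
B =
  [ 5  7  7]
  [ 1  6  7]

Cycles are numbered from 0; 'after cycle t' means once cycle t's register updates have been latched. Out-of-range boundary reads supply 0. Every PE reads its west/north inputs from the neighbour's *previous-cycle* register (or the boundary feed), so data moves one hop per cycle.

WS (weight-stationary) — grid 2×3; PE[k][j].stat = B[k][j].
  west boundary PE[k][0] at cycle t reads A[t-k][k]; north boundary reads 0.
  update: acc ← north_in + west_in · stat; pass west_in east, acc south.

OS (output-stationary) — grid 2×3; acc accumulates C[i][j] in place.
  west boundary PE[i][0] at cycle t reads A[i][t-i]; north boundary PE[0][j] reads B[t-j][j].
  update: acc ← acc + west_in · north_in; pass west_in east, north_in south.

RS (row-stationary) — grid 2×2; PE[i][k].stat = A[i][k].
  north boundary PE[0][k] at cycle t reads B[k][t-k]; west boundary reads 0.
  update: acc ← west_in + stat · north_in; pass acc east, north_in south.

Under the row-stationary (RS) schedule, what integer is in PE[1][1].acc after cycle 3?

Tracing RS — 2×2 array, target PE[1][1]:
  after 0 — PE[0][1] acc=0, pass-E 0, pass-S 0
  after 0 — PE[1][0] acc=0, pass-E 0, pass-S 0
  after 0 — PE[1][1] acc=0, pass-E 0, pass-S 0
  after 1 — PE[0][1] acc=34, pass-E 34, pass-S 1
  after 1 — PE[1][0] acc=30, pass-E 30, pass-S 5
  after 1 — PE[1][1] acc=0, pass-E 0, pass-S 0
  after 2 — PE[0][1] acc=89, pass-E 89, pass-S 6
  after 2 — PE[1][0] acc=42, pass-E 42, pass-S 7
  after 2 — PE[1][1] acc=31, pass-E 31, pass-S 1
  after 3 — PE[0][1] acc=98, pass-E 98, pass-S 7
  after 3 — PE[1][0] acc=42, pass-E 42, pass-S 7
  after 3 — PE[1][1] acc=48, pass-E 48, pass-S 6

PE[1][1].acc = 48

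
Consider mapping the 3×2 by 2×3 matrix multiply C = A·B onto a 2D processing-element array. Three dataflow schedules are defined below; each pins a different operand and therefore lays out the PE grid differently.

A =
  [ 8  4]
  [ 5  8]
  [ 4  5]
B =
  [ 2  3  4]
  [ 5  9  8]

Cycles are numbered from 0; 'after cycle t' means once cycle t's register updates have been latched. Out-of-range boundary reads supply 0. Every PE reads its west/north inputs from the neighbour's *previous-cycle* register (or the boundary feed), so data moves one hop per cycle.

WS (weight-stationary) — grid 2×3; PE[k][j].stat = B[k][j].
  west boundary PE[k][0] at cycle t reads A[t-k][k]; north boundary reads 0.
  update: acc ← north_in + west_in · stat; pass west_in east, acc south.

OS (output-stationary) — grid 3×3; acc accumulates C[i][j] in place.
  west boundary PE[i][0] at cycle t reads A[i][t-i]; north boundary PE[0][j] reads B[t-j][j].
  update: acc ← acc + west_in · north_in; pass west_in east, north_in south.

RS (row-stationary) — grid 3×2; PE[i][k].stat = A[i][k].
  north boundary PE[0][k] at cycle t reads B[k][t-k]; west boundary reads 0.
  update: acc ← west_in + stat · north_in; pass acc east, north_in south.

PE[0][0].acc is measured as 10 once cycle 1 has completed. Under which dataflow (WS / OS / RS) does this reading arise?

WS (2×3 grid), PE[0][0]:
  0: (0,0).acc=16  regs=<8,16>
  1: (0,0).acc=10  regs=<5,10>
OS (3×3 grid), PE[0][0]:
  0: (0,0).acc=16  regs=<8,2>
  1: (0,0).acc=36  regs=<4,5>
RS (3×2 grid), PE[0][0]:
  0: (0,0).acc=16  regs=<16,2>
  1: (0,0).acc=24  regs=<24,3>

dataflow = WS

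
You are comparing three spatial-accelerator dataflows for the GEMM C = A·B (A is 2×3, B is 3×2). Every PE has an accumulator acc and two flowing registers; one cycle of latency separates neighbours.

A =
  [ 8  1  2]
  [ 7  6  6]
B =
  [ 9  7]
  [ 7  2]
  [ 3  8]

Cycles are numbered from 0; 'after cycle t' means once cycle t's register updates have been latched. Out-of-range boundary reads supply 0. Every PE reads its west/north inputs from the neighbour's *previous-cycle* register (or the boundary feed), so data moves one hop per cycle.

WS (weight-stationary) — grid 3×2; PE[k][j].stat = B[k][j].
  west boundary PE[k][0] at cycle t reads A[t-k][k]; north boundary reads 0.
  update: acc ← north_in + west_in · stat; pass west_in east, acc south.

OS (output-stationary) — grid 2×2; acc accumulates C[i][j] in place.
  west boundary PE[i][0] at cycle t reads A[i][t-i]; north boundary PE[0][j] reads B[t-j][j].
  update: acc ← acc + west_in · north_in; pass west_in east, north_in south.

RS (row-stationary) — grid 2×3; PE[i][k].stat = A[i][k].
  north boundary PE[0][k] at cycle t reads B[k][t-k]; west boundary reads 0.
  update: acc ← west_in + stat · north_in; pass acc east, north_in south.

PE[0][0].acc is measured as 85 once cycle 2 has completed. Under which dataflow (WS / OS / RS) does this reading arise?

dataflow = OS

— WS: 3×2; PE[0][0] trace:
  @0  [0,0]  acc 72  |  →8  ↓72
  @1  [0,0]  acc 63  |  →7  ↓63
  @2  [0,0]  acc 0  |  →0  ↓0
— OS: 2×2; PE[0][0] trace:
  @0  [0,0]  acc 72  |  →8  ↓9
  @1  [0,0]  acc 79  |  →1  ↓7
  @2  [0,0]  acc 85  |  →2  ↓3
— RS: 2×3; PE[0][0] trace:
  @0  [0,0]  acc 72  |  →72  ↓9
  @1  [0,0]  acc 56  |  →56  ↓7
  @2  [0,0]  acc 0  |  →0  ↓0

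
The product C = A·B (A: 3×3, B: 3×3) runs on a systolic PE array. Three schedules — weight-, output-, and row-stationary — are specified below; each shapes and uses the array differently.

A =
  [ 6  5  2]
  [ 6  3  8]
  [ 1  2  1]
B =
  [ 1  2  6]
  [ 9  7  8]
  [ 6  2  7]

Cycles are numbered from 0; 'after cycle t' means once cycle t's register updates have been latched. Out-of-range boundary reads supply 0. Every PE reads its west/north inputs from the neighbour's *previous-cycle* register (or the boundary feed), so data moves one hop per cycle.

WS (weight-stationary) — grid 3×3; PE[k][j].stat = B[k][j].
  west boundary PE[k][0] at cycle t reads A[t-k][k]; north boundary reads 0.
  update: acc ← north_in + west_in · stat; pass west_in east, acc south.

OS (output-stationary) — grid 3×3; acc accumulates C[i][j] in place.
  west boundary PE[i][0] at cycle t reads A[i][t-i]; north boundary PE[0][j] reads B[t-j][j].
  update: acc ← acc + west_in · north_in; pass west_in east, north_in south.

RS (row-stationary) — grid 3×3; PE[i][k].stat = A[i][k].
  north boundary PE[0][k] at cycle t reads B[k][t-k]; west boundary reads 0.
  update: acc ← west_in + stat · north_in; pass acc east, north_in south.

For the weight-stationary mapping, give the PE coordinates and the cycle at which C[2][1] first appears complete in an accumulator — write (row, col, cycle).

(row, col, cycle) = (2, 1, 5)

Under WS, C[2][1] lands at PE[2][1]:
  after 0 — PE[2][1] acc=0, pass-E 0, pass-S 0
  after 1 — PE[2][1] acc=0, pass-E 0, pass-S 0
  after 2 — PE[2][1] acc=0, pass-E 0, pass-S 0
  after 3 — PE[2][1] acc=51, pass-E 2, pass-S 51
  after 4 — PE[2][1] acc=49, pass-E 8, pass-S 49
  after 5 — PE[2][1] acc=18, pass-E 1, pass-S 18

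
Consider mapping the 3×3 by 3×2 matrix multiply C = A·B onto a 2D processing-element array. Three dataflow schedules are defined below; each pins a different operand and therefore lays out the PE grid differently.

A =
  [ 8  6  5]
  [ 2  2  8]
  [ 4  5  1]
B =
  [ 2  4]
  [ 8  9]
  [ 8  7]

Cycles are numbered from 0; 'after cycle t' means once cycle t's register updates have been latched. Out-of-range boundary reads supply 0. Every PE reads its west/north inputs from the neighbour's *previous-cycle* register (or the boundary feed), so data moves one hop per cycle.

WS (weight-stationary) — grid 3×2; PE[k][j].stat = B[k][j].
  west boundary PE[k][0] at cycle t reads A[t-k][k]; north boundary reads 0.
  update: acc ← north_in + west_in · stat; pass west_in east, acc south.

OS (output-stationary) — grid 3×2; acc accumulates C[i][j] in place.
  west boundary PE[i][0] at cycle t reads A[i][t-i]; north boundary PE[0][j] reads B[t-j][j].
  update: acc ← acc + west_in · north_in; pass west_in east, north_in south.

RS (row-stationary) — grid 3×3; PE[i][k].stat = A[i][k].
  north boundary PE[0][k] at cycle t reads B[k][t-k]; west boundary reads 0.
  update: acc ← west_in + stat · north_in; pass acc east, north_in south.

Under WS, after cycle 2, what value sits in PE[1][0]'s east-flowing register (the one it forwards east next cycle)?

register = 2

WS (3×2). Following PE[1][0] plus its west/north inputs:
  cycle 0: PE[0][0] → acc 16, east 8, south 16
  cycle 0: PE[1][0] → acc 0, east 0, south 0
  cycle 1: PE[0][0] → acc 4, east 2, south 4
  cycle 1: PE[1][0] → acc 64, east 6, south 64
  cycle 2: PE[0][0] → acc 8, east 4, south 8
  cycle 2: PE[1][0] → acc 20, east 2, south 20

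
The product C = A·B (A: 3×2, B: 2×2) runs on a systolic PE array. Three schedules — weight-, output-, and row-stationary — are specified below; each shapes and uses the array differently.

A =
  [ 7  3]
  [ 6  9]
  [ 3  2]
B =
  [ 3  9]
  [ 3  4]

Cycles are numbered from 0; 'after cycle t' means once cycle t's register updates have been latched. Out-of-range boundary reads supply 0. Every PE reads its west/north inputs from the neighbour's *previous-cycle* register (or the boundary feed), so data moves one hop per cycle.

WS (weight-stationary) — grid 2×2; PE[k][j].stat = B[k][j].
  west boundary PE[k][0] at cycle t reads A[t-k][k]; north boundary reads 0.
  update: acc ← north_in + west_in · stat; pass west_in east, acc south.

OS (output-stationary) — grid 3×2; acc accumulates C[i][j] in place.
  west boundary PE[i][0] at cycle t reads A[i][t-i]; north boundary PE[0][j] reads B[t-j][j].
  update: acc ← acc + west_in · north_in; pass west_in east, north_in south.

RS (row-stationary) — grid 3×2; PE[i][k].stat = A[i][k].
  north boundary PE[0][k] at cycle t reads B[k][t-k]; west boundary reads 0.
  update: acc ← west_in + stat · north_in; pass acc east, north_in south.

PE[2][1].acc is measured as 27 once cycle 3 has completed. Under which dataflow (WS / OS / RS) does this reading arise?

WS: PE[2][1] is outside its 2×2 grid.
— OS: 3×2; PE[2][1] trace:
  step 0 · PE2,1: acc=0; fwd→0 fwd↓0
  step 1 · PE2,1: acc=0; fwd→0 fwd↓0
  step 2 · PE2,1: acc=0; fwd→0 fwd↓0
  step 3 · PE2,1: acc=27; fwd→3 fwd↓9
— RS: 3×2; PE[2][1] trace:
  step 0 · PE2,1: acc=0; fwd→0 fwd↓0
  step 1 · PE2,1: acc=0; fwd→0 fwd↓0
  step 2 · PE2,1: acc=0; fwd→0 fwd↓0
  step 3 · PE2,1: acc=15; fwd→15 fwd↓3

dataflow = OS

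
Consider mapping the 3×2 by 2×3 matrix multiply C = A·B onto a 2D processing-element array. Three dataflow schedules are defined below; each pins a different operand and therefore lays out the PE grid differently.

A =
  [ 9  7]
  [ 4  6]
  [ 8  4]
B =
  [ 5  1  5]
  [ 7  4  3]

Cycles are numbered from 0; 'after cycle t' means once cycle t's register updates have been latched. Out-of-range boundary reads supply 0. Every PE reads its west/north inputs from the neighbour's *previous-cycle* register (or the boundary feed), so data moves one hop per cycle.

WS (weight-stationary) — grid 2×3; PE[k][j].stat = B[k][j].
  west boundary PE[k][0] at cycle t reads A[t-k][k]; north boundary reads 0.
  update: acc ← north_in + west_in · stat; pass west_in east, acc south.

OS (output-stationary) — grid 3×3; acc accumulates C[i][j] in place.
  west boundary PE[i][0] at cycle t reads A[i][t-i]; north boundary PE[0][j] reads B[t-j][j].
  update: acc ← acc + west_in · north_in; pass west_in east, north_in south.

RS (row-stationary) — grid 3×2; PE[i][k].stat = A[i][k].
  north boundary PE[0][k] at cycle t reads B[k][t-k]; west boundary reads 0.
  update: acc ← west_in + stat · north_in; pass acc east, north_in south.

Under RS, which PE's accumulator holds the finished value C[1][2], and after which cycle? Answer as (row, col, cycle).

Under RS, C[1][2] lands at PE[1][1]:
  0: (1,1).acc=0  regs=<0,0>
  1: (1,1).acc=0  regs=<0,0>
  2: (1,1).acc=62  regs=<62,7>
  3: (1,1).acc=28  regs=<28,4>
  4: (1,1).acc=38  regs=<38,3>

(row, col, cycle) = (1, 1, 4)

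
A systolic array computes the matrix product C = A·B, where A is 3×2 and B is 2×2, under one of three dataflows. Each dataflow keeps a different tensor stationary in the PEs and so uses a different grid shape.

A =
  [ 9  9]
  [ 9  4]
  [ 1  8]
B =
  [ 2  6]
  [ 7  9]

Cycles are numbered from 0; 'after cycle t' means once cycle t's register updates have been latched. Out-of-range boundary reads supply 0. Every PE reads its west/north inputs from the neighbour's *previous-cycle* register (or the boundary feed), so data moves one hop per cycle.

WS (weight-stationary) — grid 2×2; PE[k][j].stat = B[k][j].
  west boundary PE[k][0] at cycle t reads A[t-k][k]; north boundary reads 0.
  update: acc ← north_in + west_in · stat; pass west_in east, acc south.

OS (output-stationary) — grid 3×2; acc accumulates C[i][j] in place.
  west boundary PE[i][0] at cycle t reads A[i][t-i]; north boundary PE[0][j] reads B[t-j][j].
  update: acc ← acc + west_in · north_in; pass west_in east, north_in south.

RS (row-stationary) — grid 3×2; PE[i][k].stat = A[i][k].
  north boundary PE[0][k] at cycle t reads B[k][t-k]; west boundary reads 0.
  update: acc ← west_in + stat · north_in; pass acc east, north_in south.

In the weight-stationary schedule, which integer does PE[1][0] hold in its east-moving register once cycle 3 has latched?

register = 8

WS on a 2×2 grid — tracing PE[1][0] and its feeders:
  0: (0,0).acc=18  regs=<9,18>
  0: (1,0).acc=0  regs=<0,0>
  1: (0,0).acc=18  regs=<9,18>
  1: (1,0).acc=81  regs=<9,81>
  2: (0,0).acc=2  regs=<1,2>
  2: (1,0).acc=46  regs=<4,46>
  3: (0,0).acc=0  regs=<0,0>
  3: (1,0).acc=58  regs=<8,58>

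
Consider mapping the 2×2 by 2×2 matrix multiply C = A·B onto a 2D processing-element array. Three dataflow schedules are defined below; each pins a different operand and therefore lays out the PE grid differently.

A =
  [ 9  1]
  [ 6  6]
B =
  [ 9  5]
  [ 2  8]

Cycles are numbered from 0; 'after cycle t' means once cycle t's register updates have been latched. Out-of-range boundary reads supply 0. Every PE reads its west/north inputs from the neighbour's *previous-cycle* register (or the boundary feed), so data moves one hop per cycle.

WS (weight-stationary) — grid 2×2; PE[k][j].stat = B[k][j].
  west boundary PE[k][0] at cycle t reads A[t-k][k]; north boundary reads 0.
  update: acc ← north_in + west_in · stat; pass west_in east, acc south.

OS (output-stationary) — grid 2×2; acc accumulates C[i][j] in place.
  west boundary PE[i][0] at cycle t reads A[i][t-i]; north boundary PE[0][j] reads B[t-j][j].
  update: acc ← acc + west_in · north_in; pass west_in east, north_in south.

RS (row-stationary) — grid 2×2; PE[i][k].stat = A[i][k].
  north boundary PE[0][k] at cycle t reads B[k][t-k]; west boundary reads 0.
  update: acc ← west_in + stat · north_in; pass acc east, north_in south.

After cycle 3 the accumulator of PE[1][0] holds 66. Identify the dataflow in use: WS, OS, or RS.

dataflow = OS

Under WS (2×2), PE[1][0]:
  @0  [1,0]  acc 0  |  →0  ↓0
  @1  [1,0]  acc 83  |  →1  ↓83
  @2  [1,0]  acc 66  |  →6  ↓66
  @3  [1,0]  acc 0  |  →0  ↓0
Under OS (2×2), PE[1][0]:
  @0  [1,0]  acc 0  |  →0  ↓0
  @1  [1,0]  acc 54  |  →6  ↓9
  @2  [1,0]  acc 66  |  →6  ↓2
  @3  [1,0]  acc 66  |  →0  ↓0
Under RS (2×2), PE[1][0]:
  @0  [1,0]  acc 0  |  →0  ↓0
  @1  [1,0]  acc 54  |  →54  ↓9
  @2  [1,0]  acc 30  |  →30  ↓5
  @3  [1,0]  acc 0  |  →0  ↓0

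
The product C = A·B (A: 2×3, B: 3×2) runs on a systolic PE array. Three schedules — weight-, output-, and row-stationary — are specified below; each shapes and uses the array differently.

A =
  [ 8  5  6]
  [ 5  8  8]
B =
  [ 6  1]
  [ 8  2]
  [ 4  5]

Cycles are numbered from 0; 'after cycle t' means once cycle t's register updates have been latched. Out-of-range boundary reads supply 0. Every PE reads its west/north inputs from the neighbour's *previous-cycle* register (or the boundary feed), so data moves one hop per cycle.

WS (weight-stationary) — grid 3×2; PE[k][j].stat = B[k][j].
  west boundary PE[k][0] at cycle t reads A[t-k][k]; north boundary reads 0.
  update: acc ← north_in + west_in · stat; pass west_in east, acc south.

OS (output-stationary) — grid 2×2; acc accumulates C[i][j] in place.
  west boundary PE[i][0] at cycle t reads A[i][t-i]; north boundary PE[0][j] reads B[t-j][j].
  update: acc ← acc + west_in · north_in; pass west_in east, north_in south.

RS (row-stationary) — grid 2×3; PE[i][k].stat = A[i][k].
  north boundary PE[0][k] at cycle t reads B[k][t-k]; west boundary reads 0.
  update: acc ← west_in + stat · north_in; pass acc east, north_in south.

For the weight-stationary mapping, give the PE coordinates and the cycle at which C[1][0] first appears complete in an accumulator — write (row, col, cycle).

(row, col, cycle) = (2, 0, 3)

WS: C[1][0] accumulates in PE[2][0]:
  t=0 PE[2][0]: acc=0 h=0 v=0
  t=1 PE[2][0]: acc=0 h=0 v=0
  t=2 PE[2][0]: acc=112 h=6 v=112
  t=3 PE[2][0]: acc=126 h=8 v=126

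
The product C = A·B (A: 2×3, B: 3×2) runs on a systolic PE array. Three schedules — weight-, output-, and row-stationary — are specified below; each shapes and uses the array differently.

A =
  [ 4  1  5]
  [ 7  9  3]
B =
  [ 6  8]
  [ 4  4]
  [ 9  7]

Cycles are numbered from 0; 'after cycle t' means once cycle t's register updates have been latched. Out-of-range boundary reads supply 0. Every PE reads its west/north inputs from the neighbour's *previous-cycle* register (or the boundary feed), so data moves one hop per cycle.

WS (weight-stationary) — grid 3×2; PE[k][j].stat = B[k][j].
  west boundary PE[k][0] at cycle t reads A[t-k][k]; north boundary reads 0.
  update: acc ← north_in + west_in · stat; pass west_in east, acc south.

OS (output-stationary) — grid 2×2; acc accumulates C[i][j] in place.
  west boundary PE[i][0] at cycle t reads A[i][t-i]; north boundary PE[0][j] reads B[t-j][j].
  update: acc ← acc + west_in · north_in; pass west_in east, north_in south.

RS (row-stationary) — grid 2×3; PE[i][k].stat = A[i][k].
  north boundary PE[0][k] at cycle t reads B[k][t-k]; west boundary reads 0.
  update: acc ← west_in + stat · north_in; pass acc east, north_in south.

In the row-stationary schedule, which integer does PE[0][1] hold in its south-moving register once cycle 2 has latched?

RS (2×3). Following PE[0][1] plus its west/north inputs:
  after 0 — PE[0][0] acc=24, pass-E 24, pass-S 6
  after 0 — PE[0][1] acc=0, pass-E 0, pass-S 0
  after 1 — PE[0][0] acc=32, pass-E 32, pass-S 8
  after 1 — PE[0][1] acc=28, pass-E 28, pass-S 4
  after 2 — PE[0][0] acc=0, pass-E 0, pass-S 0
  after 2 — PE[0][1] acc=36, pass-E 36, pass-S 4

register = 4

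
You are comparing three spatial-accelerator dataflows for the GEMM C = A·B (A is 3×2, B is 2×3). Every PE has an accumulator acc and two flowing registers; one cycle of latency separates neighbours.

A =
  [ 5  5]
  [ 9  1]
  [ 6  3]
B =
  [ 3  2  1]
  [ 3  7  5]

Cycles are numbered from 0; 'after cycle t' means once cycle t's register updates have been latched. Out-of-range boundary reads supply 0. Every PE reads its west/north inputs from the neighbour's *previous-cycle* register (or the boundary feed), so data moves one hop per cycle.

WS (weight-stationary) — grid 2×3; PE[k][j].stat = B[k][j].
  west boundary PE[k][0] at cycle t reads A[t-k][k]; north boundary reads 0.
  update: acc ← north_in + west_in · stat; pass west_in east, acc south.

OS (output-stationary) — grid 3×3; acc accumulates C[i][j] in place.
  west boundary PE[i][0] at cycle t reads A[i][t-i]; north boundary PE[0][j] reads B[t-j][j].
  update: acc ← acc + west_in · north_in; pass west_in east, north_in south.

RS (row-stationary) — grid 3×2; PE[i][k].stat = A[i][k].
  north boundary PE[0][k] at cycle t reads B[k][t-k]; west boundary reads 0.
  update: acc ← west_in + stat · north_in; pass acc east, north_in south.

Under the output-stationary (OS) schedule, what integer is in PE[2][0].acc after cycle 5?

Tracing OS — 3×3 array, target PE[2][0]:
  [0] (1,0) acc=0 (h:0 v:0)
  [0] (2,0) acc=0 (h:0 v:0)
  [1] (1,0) acc=27 (h:9 v:3)
  [1] (2,0) acc=0 (h:0 v:0)
  [2] (1,0) acc=30 (h:1 v:3)
  [2] (2,0) acc=18 (h:6 v:3)
  [3] (1,0) acc=30 (h:0 v:0)
  [3] (2,0) acc=27 (h:3 v:3)
  [4] (1,0) acc=30 (h:0 v:0)
  [4] (2,0) acc=27 (h:0 v:0)
  [5] (1,0) acc=30 (h:0 v:0)
  [5] (2,0) acc=27 (h:0 v:0)

PE[2][0].acc = 27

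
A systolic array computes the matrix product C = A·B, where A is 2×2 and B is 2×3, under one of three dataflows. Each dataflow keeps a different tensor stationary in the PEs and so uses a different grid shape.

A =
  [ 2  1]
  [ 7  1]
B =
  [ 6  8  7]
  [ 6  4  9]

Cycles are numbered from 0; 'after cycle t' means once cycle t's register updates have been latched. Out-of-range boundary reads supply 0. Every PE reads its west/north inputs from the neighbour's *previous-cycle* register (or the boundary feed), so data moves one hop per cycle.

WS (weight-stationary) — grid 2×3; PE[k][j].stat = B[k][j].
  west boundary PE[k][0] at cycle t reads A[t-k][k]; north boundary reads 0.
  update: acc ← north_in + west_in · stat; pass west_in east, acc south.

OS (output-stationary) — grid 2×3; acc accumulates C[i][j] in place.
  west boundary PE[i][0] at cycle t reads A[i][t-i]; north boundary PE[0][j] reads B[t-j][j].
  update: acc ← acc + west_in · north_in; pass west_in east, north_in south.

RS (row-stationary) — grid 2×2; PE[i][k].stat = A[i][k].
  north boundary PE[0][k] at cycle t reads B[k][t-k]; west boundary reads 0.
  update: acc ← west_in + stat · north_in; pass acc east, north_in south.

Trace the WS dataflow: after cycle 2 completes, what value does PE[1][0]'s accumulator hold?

PE[1][0].acc = 48

Tracing WS — 2×3 array, target PE[1][0]:
  cycle 0: PE[0][0] → acc 12, east 2, south 12
  cycle 0: PE[1][0] → acc 0, east 0, south 0
  cycle 1: PE[0][0] → acc 42, east 7, south 42
  cycle 1: PE[1][0] → acc 18, east 1, south 18
  cycle 2: PE[0][0] → acc 0, east 0, south 0
  cycle 2: PE[1][0] → acc 48, east 1, south 48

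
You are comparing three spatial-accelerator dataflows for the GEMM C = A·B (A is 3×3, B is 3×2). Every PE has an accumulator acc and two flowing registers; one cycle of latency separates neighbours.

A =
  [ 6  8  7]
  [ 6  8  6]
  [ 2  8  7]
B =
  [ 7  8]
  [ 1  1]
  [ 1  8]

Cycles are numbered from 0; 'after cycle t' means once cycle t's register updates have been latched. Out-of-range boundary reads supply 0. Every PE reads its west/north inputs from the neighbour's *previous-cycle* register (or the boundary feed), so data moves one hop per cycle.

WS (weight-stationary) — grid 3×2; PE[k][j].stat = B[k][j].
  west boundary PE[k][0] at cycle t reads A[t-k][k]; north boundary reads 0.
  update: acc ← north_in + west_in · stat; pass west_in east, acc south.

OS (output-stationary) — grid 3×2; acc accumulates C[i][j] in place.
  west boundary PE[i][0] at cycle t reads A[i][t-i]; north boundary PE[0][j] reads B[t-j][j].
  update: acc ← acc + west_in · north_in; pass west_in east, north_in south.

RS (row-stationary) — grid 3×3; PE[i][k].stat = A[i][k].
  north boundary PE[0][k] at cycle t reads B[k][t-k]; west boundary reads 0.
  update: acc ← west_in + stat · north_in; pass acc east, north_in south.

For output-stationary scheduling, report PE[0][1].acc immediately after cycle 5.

PE[0][1].acc = 112

OS 3×2: PE[0][1] cycle-by-cycle (with neighbour feeds):
  after 0 — PE[0][0] acc=42, pass-E 6, pass-S 7
  after 0 — PE[0][1] acc=0, pass-E 0, pass-S 0
  after 1 — PE[0][0] acc=50, pass-E 8, pass-S 1
  after 1 — PE[0][1] acc=48, pass-E 6, pass-S 8
  after 2 — PE[0][0] acc=57, pass-E 7, pass-S 1
  after 2 — PE[0][1] acc=56, pass-E 8, pass-S 1
  after 3 — PE[0][0] acc=57, pass-E 0, pass-S 0
  after 3 — PE[0][1] acc=112, pass-E 7, pass-S 8
  after 4 — PE[0][0] acc=57, pass-E 0, pass-S 0
  after 4 — PE[0][1] acc=112, pass-E 0, pass-S 0
  after 5 — PE[0][0] acc=57, pass-E 0, pass-S 0
  after 5 — PE[0][1] acc=112, pass-E 0, pass-S 0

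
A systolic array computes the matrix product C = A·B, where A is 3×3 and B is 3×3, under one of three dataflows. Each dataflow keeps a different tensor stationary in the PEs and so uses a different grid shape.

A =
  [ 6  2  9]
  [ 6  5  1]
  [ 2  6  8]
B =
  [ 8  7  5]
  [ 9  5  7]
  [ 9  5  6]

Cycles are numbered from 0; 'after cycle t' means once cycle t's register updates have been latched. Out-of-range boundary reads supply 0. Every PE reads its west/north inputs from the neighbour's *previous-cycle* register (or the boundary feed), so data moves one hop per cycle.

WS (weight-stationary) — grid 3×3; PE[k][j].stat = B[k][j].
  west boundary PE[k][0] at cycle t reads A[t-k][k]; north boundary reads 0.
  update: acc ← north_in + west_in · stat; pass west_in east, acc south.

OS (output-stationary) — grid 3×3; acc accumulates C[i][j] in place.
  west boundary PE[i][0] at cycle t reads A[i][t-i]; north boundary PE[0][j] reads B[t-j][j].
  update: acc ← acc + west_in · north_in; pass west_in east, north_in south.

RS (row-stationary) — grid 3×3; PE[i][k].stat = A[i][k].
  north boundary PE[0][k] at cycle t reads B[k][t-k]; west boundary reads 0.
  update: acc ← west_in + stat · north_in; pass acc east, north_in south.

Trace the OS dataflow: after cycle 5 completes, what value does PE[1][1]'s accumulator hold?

OS on a 3×3 grid — tracing PE[1][1] and its feeders:
  cycle 0: PE[0][1] → acc 0, east 0, south 0
  cycle 0: PE[1][0] → acc 0, east 0, south 0
  cycle 0: PE[1][1] → acc 0, east 0, south 0
  cycle 1: PE[0][1] → acc 42, east 6, south 7
  cycle 1: PE[1][0] → acc 48, east 6, south 8
  cycle 1: PE[1][1] → acc 0, east 0, south 0
  cycle 2: PE[0][1] → acc 52, east 2, south 5
  cycle 2: PE[1][0] → acc 93, east 5, south 9
  cycle 2: PE[1][1] → acc 42, east 6, south 7
  cycle 3: PE[0][1] → acc 97, east 9, south 5
  cycle 3: PE[1][0] → acc 102, east 1, south 9
  cycle 3: PE[1][1] → acc 67, east 5, south 5
  cycle 4: PE[0][1] → acc 97, east 0, south 0
  cycle 4: PE[1][0] → acc 102, east 0, south 0
  cycle 4: PE[1][1] → acc 72, east 1, south 5
  cycle 5: PE[0][1] → acc 97, east 0, south 0
  cycle 5: PE[1][0] → acc 102, east 0, south 0
  cycle 5: PE[1][1] → acc 72, east 0, south 0

PE[1][1].acc = 72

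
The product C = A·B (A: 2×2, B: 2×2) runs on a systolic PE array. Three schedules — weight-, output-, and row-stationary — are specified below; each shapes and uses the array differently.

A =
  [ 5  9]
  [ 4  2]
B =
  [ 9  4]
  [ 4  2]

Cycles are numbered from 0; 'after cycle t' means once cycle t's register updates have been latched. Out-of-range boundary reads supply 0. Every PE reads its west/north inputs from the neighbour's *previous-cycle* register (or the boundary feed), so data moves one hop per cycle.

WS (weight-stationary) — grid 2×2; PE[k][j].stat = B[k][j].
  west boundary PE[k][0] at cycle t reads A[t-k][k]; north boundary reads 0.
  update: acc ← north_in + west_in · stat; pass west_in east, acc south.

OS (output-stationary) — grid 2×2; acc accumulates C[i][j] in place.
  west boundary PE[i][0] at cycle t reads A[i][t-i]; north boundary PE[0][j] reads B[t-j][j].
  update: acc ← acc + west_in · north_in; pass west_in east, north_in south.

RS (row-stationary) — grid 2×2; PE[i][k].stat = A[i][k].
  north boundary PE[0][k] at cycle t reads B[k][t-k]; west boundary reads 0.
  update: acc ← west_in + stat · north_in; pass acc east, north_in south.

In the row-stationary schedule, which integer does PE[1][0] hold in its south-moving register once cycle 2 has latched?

register = 4

Tracing RS — 2×2 array, target PE[1][0]:
  0: (0,0).acc=45  regs=<45,9>
  0: (1,0).acc=0  regs=<0,0>
  1: (0,0).acc=20  regs=<20,4>
  1: (1,0).acc=36  regs=<36,9>
  2: (0,0).acc=0  regs=<0,0>
  2: (1,0).acc=16  regs=<16,4>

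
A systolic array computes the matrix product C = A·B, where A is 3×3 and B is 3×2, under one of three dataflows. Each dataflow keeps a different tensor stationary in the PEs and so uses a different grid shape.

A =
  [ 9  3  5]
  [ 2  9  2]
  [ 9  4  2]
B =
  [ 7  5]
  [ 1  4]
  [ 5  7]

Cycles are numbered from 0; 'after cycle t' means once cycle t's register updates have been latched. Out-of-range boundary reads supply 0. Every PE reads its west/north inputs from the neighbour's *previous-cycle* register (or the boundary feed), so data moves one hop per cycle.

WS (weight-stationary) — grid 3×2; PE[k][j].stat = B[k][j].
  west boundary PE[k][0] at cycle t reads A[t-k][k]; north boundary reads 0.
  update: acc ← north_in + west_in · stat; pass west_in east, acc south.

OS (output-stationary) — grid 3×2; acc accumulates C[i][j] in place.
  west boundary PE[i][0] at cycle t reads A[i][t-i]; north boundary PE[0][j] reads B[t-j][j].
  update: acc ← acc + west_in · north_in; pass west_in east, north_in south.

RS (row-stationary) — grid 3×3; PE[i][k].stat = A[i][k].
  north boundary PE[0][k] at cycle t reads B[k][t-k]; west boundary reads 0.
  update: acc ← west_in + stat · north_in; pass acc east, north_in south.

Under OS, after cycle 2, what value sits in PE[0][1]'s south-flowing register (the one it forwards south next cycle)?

register = 4

OS 3×2: PE[0][1] cycle-by-cycle (with neighbour feeds):
  @0  [0,0]  acc 63  |  →9  ↓7
  @0  [0,1]  acc 0  |  →0  ↓0
  @1  [0,0]  acc 66  |  →3  ↓1
  @1  [0,1]  acc 45  |  →9  ↓5
  @2  [0,0]  acc 91  |  →5  ↓5
  @2  [0,1]  acc 57  |  →3  ↓4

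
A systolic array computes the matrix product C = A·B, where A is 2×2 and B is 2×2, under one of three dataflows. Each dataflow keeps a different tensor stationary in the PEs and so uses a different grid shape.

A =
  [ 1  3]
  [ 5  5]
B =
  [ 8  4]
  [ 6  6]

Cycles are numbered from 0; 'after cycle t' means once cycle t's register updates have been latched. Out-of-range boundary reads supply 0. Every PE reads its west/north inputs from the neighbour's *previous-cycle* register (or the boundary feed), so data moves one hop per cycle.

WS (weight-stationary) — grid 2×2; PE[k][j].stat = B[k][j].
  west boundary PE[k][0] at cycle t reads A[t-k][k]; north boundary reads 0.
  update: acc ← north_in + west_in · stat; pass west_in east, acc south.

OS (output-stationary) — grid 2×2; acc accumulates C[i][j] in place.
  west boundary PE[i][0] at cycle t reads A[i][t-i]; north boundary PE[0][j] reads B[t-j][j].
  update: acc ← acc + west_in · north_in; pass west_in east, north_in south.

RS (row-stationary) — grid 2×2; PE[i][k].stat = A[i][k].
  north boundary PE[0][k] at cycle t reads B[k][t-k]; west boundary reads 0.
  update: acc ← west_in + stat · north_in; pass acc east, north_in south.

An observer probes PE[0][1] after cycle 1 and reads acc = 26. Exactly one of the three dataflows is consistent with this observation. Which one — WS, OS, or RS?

WS [2×2] PE[0][1] across cycles:
  t=0 PE[0][1]: acc=0 h=0 v=0
  t=1 PE[0][1]: acc=4 h=1 v=4
OS [2×2] PE[0][1] across cycles:
  t=0 PE[0][1]: acc=0 h=0 v=0
  t=1 PE[0][1]: acc=4 h=1 v=4
RS [2×2] PE[0][1] across cycles:
  t=0 PE[0][1]: acc=0 h=0 v=0
  t=1 PE[0][1]: acc=26 h=26 v=6

dataflow = RS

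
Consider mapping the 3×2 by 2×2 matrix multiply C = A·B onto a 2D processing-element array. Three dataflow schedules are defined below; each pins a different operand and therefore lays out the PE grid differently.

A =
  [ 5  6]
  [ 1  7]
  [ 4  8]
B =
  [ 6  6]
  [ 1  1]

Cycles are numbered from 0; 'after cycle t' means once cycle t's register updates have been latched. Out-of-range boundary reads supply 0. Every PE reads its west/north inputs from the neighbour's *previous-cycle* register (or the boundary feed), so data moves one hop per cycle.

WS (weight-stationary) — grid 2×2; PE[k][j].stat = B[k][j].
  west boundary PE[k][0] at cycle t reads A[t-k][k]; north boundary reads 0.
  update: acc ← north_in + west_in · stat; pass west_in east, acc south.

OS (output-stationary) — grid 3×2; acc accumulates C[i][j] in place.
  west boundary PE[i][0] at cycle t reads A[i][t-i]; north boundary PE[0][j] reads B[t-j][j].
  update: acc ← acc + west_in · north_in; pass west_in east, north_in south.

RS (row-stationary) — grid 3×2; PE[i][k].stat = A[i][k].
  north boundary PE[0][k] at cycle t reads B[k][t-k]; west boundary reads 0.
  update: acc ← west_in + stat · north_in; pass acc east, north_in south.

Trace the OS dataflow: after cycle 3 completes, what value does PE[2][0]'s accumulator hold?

OS on a 3×2 grid — tracing PE[2][0] and its feeders:
  t=0 PE[1][0]: acc=0 h=0 v=0
  t=0 PE[2][0]: acc=0 h=0 v=0
  t=1 PE[1][0]: acc=6 h=1 v=6
  t=1 PE[2][0]: acc=0 h=0 v=0
  t=2 PE[1][0]: acc=13 h=7 v=1
  t=2 PE[2][0]: acc=24 h=4 v=6
  t=3 PE[1][0]: acc=13 h=0 v=0
  t=3 PE[2][0]: acc=32 h=8 v=1

PE[2][0].acc = 32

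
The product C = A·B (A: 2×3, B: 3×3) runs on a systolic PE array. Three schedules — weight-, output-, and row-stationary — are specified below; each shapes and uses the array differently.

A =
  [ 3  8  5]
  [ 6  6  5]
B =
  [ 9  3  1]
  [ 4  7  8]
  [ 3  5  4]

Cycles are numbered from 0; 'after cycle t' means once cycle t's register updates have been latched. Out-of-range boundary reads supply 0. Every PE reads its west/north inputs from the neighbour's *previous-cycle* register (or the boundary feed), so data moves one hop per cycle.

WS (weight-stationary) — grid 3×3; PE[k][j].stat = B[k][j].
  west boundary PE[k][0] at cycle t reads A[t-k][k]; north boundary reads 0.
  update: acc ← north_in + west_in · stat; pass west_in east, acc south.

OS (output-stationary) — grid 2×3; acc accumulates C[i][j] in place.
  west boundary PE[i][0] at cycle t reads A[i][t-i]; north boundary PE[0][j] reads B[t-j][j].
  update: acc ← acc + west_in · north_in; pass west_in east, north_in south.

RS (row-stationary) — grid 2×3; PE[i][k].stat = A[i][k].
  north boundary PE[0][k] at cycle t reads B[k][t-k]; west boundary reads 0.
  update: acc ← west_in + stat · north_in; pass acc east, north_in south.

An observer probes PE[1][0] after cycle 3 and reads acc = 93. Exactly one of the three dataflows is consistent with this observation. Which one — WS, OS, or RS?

Under WS (3×3), PE[1][0]:
  t=0 PE[1][0]: acc=0 h=0 v=0
  t=1 PE[1][0]: acc=59 h=8 v=59
  t=2 PE[1][0]: acc=78 h=6 v=78
  t=3 PE[1][0]: acc=0 h=0 v=0
Under OS (2×3), PE[1][0]:
  t=0 PE[1][0]: acc=0 h=0 v=0
  t=1 PE[1][0]: acc=54 h=6 v=9
  t=2 PE[1][0]: acc=78 h=6 v=4
  t=3 PE[1][0]: acc=93 h=5 v=3
Under RS (2×3), PE[1][0]:
  t=0 PE[1][0]: acc=0 h=0 v=0
  t=1 PE[1][0]: acc=54 h=54 v=9
  t=2 PE[1][0]: acc=18 h=18 v=3
  t=3 PE[1][0]: acc=6 h=6 v=1

dataflow = OS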